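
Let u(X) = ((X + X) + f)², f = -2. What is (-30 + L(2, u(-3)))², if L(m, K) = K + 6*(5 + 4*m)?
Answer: 12544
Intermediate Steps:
u(X) = (-2 + 2*X)² (u(X) = ((X + X) - 2)² = (2*X - 2)² = (-2 + 2*X)²)
L(m, K) = 30 + K + 24*m (L(m, K) = K + (30 + 24*m) = 30 + K + 24*m)
(-30 + L(2, u(-3)))² = (-30 + (30 + 4*(-1 - 3)² + 24*2))² = (-30 + (30 + 4*(-4)² + 48))² = (-30 + (30 + 4*16 + 48))² = (-30 + (30 + 64 + 48))² = (-30 + 142)² = 112² = 12544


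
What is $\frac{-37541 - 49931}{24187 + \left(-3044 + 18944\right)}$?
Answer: $- \frac{87472}{40087} \approx -2.1821$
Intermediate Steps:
$\frac{-37541 - 49931}{24187 + \left(-3044 + 18944\right)} = - \frac{87472}{24187 + 15900} = - \frac{87472}{40087}$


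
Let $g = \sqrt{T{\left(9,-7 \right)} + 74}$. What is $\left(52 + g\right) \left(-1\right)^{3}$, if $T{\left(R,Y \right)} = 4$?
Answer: $-52 - \sqrt{78} \approx -60.832$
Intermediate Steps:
$g = \sqrt{78}$ ($g = \sqrt{4 + 74} = \sqrt{78} \approx 8.8318$)
$\left(52 + g\right) \left(-1\right)^{3} = \left(52 + \sqrt{78}\right) \left(-1\right)^{3} = \left(52 + \sqrt{78}\right) \left(-1\right) = -52 - \sqrt{78}$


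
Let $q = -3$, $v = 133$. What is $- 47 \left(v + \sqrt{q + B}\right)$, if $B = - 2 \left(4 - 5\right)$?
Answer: $-6251 - 47 i \approx -6251.0 - 47.0 i$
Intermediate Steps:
$B = 2$ ($B = \left(-2\right) \left(-1\right) = 2$)
$- 47 \left(v + \sqrt{q + B}\right) = - 47 \left(133 + \sqrt{-3 + 2}\right) = - 47 \left(133 + \sqrt{-1}\right) = - 47 \left(133 + i\right) = -6251 - 47 i$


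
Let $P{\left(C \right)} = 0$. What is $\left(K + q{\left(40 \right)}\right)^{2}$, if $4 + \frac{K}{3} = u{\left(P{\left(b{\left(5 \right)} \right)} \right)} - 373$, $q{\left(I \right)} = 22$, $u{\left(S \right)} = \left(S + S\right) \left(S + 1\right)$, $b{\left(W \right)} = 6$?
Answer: $1229881$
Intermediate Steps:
$u{\left(S \right)} = 2 S \left(1 + S\right)$
$K = -1131$ ($K = -12 + 3 \left(2 \cdot 0 \left(1 + 0\right) - 373\right) = -12 + 3 \left(2 \cdot 0 \cdot 1 - 373\right) = -12 + 3 \left(0 - 373\right) = -12 + 3 \left(-373\right) = -12 - 1119 = -1131$)
$\left(K + q{\left(40 \right)}\right)^{2} = \left(-1131 + 22\right)^{2} = \left(-1109\right)^{2} = 1229881$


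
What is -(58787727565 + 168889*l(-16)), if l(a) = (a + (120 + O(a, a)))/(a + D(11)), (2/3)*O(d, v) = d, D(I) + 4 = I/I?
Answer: -1116953312615/19 ≈ -5.8787e+10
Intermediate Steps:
D(I) = -3 (D(I) = -4 + I/I = -4 + 1 = -3)
O(d, v) = 3*d/2
l(a) = (120 + 5*a/2)/(-3 + a) (l(a) = (a + (120 + 3*a/2))/(a - 3) = (120 + 5*a/2)/(-3 + a))
-(58787727565 + 168889*l(-16)) = -(58787727565 + 844445*(48 - 16)/(2*(-3 - 16))) = -168889/(1/((5/2)*32/(-19) + 348085)) = -168889/(1/((5/2)*(-1/19)*32 + 348085)) = -168889/(1/(-80/19 + 348085)) = -168889/(1/(6613535/19)) = -168889/19/6613535 = -168889*6613535/19 = -1116953312615/19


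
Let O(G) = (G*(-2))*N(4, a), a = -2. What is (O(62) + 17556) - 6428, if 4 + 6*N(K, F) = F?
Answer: 11252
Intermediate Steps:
N(K, F) = -⅔ + F/6
O(G) = 2*G (O(G) = (G*(-2))*(-⅔ + (⅙)*(-2)) = (-2*G)*(-⅔ - ⅓) = -2*G*(-1) = 2*G)
(O(62) + 17556) - 6428 = (2*62 + 17556) - 6428 = (124 + 17556) - 6428 = 17680 - 6428 = 11252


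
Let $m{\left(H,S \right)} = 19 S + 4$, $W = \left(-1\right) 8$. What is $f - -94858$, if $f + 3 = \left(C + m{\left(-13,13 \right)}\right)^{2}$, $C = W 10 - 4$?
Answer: $122744$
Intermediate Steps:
$W = -8$
$m{\left(H,S \right)} = 4 + 19 S$
$C = -84$ ($C = \left(-8\right) 10 - 4 = -80 - 4 = -84$)
$f = 27886$ ($f = -3 + \left(-84 + \left(4 + 19 \cdot 13\right)\right)^{2} = -3 + \left(-84 + \left(4 + 247\right)\right)^{2} = -3 + \left(-84 + 251\right)^{2} = -3 + 167^{2} = -3 + 27889 = 27886$)
$f - -94858 = 27886 - -94858 = 27886 + 94858 = 122744$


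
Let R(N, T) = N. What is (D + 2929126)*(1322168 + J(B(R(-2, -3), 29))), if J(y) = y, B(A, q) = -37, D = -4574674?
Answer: -2175630022788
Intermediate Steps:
(D + 2929126)*(1322168 + J(B(R(-2, -3), 29))) = (-4574674 + 2929126)*(1322168 - 37) = -1645548*1322131 = -2175630022788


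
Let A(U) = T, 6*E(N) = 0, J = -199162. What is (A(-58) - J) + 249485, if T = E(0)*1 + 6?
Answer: 448653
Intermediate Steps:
E(N) = 0 (E(N) = (1/6)*0 = 0)
T = 6 (T = 0*1 + 6 = 0 + 6 = 6)
A(U) = 6
(A(-58) - J) + 249485 = (6 - 1*(-199162)) + 249485 = (6 + 199162) + 249485 = 199168 + 249485 = 448653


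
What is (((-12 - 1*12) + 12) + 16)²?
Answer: 16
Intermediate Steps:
(((-12 - 1*12) + 12) + 16)² = (((-12 - 12) + 12) + 16)² = ((-24 + 12) + 16)² = (-12 + 16)² = 4² = 16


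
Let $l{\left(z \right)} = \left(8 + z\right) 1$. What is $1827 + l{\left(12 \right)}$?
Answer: $1847$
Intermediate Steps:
$l{\left(z \right)} = 8 + z$
$1827 + l{\left(12 \right)} = 1827 + \left(8 + 12\right) = 1827 + 20 = 1847$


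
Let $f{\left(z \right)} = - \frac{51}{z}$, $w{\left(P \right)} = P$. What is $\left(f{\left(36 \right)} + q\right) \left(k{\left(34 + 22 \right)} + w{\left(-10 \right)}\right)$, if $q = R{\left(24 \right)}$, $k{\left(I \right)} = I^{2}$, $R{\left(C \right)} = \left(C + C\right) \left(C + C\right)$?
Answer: $\frac{14395751}{2} \approx 7.1979 \cdot 10^{6}$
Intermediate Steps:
$R{\left(C \right)} = 4 C^{2}$ ($R{\left(C \right)} = 2 C 2 C = 4 C^{2}$)
$q = 2304$ ($q = 4 \cdot 24^{2} = 4 \cdot 576 = 2304$)
$\left(f{\left(36 \right)} + q\right) \left(k{\left(34 + 22 \right)} + w{\left(-10 \right)}\right) = \left(- \frac{51}{36} + 2304\right) \left(\left(34 + 22\right)^{2} - 10\right) = \left(\left(-51\right) \frac{1}{36} + 2304\right) \left(56^{2} - 10\right) = \left(- \frac{17}{12} + 2304\right) \left(3136 - 10\right) = \frac{27631}{12} \cdot 3126 = \frac{14395751}{2}$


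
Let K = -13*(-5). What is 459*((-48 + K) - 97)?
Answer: -36720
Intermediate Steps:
K = 65
459*((-48 + K) - 97) = 459*((-48 + 65) - 97) = 459*(17 - 97) = 459*(-80) = -36720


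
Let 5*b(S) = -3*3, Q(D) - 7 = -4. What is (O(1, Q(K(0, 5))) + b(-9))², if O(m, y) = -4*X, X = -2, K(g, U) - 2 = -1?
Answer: 961/25 ≈ 38.440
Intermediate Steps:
K(g, U) = 1 (K(g, U) = 2 - 1 = 1)
Q(D) = 3 (Q(D) = 7 - 4 = 3)
O(m, y) = 8 (O(m, y) = -4*(-2) = 8)
b(S) = -9/5 (b(S) = (-3*3)/5 = (⅕)*(-9) = -9/5)
(O(1, Q(K(0, 5))) + b(-9))² = (8 - 9/5)² = (31/5)² = 961/25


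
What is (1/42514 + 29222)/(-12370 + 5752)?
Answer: -414114703/93785884 ≈ -4.4155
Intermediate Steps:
(1/42514 + 29222)/(-12370 + 5752) = (1/42514 + 29222)/(-6618) = (1242344109/42514)*(-1/6618) = -414114703/93785884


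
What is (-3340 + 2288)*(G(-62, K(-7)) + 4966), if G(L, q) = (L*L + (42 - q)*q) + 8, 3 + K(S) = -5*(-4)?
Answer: -9723636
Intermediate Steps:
K(S) = 17 (K(S) = -3 - 5*(-4) = -3 + 20 = 17)
G(L, q) = 8 + L² + q*(42 - q) (G(L, q) = (L² + q*(42 - q)) + 8 = 8 + L² + q*(42 - q))
(-3340 + 2288)*(G(-62, K(-7)) + 4966) = (-3340 + 2288)*((8 + (-62)² - 1*17² + 42*17) + 4966) = -1052*((8 + 3844 - 1*289 + 714) + 4966) = -1052*((8 + 3844 - 289 + 714) + 4966) = -1052*(4277 + 4966) = -1052*9243 = -9723636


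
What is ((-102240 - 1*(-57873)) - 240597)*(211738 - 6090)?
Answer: -58602276672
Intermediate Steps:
((-102240 - 1*(-57873)) - 240597)*(211738 - 6090) = ((-102240 + 57873) - 240597)*205648 = (-44367 - 240597)*205648 = -284964*205648 = -58602276672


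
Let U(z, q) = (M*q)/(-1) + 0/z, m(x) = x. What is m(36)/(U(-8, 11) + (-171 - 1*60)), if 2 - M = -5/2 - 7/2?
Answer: -36/319 ≈ -0.11285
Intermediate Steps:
M = 8 (M = 2 - (-5/2 - 7/2) = 2 - 1*(-6) = 2 + 6 = 8)
U(z, q) = -8*q (U(z, q) = (8*q)/(-1) + 0/z = (8*q)*(-1) + 0 = -8*q + 0 = -8*q)
m(36)/(U(-8, 11) + (-171 - 1*60)) = 36/(-8*11 + (-171 - 1*60)) = 36/(-88 + (-171 - 60)) = 36/(-88 - 231) = 36/(-319) = -1/319*36 = -36/319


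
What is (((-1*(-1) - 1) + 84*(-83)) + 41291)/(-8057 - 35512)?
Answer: -34319/43569 ≈ -0.78769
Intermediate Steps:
(((-1*(-1) - 1) + 84*(-83)) + 41291)/(-8057 - 35512) = (((1 - 1) - 6972) + 41291)/(-43569) = ((0 - 6972) + 41291)*(-1/43569) = (-6972 + 41291)*(-1/43569) = 34319*(-1/43569) = -34319/43569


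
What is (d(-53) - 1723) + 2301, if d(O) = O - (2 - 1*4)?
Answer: 527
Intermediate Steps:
d(O) = 2 + O (d(O) = O - (2 - 4) = O - 1*(-2) = O + 2 = 2 + O)
(d(-53) - 1723) + 2301 = ((2 - 53) - 1723) + 2301 = (-51 - 1723) + 2301 = -1774 + 2301 = 527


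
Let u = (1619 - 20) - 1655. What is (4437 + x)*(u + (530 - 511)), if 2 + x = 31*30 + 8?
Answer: -198801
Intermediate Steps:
u = -56 (u = 1599 - 1655 = -56)
x = 936 (x = -2 + (31*30 + 8) = -2 + (930 + 8) = -2 + 938 = 936)
(4437 + x)*(u + (530 - 511)) = (4437 + 936)*(-56 + (530 - 511)) = 5373*(-56 + 19) = 5373*(-37) = -198801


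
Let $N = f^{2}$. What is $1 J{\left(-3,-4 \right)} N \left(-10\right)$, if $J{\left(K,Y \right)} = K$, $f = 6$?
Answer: $1080$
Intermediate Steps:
$N = 36$ ($N = 6^{2} = 36$)
$1 J{\left(-3,-4 \right)} N \left(-10\right) = 1 \left(\left(-3\right) 36\right) \left(-10\right) = 1 \left(-108\right) \left(-10\right) = \left(-108\right) \left(-10\right) = 1080$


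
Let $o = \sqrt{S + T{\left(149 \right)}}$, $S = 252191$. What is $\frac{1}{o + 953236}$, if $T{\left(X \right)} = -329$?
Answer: $\frac{476618}{454329309917} - \frac{\sqrt{251862}}{908658619834} \approx 1.0485 \cdot 10^{-6}$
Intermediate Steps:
$o = \sqrt{251862}$ ($o = \sqrt{252191 - 329} = \sqrt{251862} \approx 501.86$)
$\frac{1}{o + 953236} = \frac{1}{\sqrt{251862} + 953236} = \frac{1}{953236 + \sqrt{251862}}$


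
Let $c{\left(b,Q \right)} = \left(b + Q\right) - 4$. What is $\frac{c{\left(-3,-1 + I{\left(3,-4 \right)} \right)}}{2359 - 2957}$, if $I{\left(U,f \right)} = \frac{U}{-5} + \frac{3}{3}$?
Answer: $\frac{19}{1495} \approx 0.012709$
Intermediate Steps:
$I{\left(U,f \right)} = 1 - \frac{U}{5}$ ($I{\left(U,f \right)} = U \left(- \frac{1}{5}\right) + 3 \cdot \frac{1}{3} = - \frac{U}{5} + 1 = 1 - \frac{U}{5}$)
$c{\left(b,Q \right)} = -4 + Q + b$ ($c{\left(b,Q \right)} = \left(Q + b\right) - 4 = -4 + Q + b$)
$\frac{c{\left(-3,-1 + I{\left(3,-4 \right)} \right)}}{2359 - 2957} = \frac{-4 + \left(-1 + \left(1 - \frac{3}{5}\right)\right) - 3}{2359 - 2957} = \frac{-4 + \left(-1 + \left(1 - \frac{3}{5}\right)\right) - 3}{-598} = - \frac{-4 + \left(-1 + \frac{2}{5}\right) - 3}{598} = - \frac{-4 - \frac{3}{5} - 3}{598} = \left(- \frac{1}{598}\right) \left(- \frac{38}{5}\right) = \frac{19}{1495}$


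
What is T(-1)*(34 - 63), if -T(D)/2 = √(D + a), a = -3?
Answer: 116*I ≈ 116.0*I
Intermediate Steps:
T(D) = -2*√(-3 + D) (T(D) = -2*√(D - 3) = -2*√(-3 + D))
T(-1)*(34 - 63) = (-2*√(-3 - 1))*(34 - 63) = -4*I*(-29) = 116*I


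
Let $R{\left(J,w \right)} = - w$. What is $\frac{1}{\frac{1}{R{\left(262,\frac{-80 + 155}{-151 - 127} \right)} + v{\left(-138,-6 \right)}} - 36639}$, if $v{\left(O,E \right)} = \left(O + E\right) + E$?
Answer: $- \frac{41625}{1525098653} \approx -2.7293 \cdot 10^{-5}$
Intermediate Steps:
$v{\left(O,E \right)} = O + 2 E$ ($v{\left(O,E \right)} = \left(E + O\right) + E = O + 2 E$)
$\frac{1}{\frac{1}{R{\left(262,\frac{-80 + 155}{-151 - 127} \right)} + v{\left(-138,-6 \right)}} - 36639} = \frac{1}{\frac{1}{- \frac{-80 + 155}{-151 - 127} + \left(-138 + 2 \left(-6\right)\right)} - 36639} = \frac{1}{\frac{1}{- \frac{75}{-278} - 150} - 36639} = \frac{1}{\frac{1}{- \frac{75 \left(-1\right)}{278} - 150} - 36639} = \frac{1}{\frac{1}{\left(-1\right) \left(- \frac{75}{278}\right) - 150} - 36639} = \frac{1}{\frac{1}{\frac{75}{278} - 150} - 36639} = \frac{1}{\frac{1}{- \frac{41625}{278}} - 36639} = \frac{1}{- \frac{278}{41625} - 36639} = \frac{1}{- \frac{1525098653}{41625}} = - \frac{41625}{1525098653}$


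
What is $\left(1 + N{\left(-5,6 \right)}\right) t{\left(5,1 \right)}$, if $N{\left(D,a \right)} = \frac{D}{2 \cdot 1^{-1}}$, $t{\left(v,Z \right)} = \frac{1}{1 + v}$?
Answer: $- \frac{1}{4} \approx -0.25$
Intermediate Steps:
$N{\left(D,a \right)} = \frac{D}{2}$ ($N{\left(D,a \right)} = \frac{D}{2 \cdot 1} = \frac{D}{2}$)
$\left(1 + N{\left(-5,6 \right)}\right) t{\left(5,1 \right)} = \frac{1 + \frac{1}{2} \left(-5\right)}{1 + 5} = \frac{1 - \frac{5}{2}}{6} = \left(- \frac{3}{2}\right) \frac{1}{6} = - \frac{1}{4}$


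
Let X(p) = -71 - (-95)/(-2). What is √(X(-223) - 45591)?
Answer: I*√182838/2 ≈ 213.8*I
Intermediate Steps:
X(p) = -237/2 (X(p) = -71 - (-95)*(-1)/2 = -71 - 1*95/2 = -71 - 95/2 = -237/2)
√(X(-223) - 45591) = √(-237/2 - 45591) = √(-91419/2) = I*√182838/2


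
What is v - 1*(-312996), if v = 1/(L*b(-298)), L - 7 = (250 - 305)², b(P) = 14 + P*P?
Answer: 84288625903297/269296176 ≈ 3.1300e+5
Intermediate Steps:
b(P) = 14 + P²
L = 3032 (L = 7 + (250 - 305)² = 7 + (-55)² = 7 + 3025 = 3032)
v = 1/269296176 (v = 1/(3032*(14 + (-298)²)) = 1/(3032*(14 + 88804)) = (1/3032)/88818 = (1/3032)*(1/88818) = 1/269296176 ≈ 3.7134e-9)
v - 1*(-312996) = 1/269296176 - 1*(-312996) = 1/269296176 + 312996 = 84288625903297/269296176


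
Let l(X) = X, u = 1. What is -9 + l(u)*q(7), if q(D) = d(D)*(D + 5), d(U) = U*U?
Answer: 579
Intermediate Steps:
d(U) = U²
q(D) = D²*(5 + D) (q(D) = D²*(D + 5) = D²*(5 + D))
-9 + l(u)*q(7) = -9 + 1*(7²*(5 + 7)) = -9 + 1*(49*12) = -9 + 1*588 = -9 + 588 = 579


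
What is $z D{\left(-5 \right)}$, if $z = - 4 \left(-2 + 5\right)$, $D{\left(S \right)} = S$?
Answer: $60$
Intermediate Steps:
$z = -12$ ($z = \left(-4\right) 3 = -12$)
$z D{\left(-5 \right)} = \left(-12\right) \left(-5\right) = 60$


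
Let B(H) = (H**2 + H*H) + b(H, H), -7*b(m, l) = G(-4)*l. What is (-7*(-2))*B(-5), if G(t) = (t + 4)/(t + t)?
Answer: 700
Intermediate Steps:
G(t) = (4 + t)/(2*t) (G(t) = (4 + t)/((2*t)) = (4 + t)*(1/(2*t)) = (4 + t)/(2*t))
b(m, l) = 0 (b(m, l) = -(1/2)*(4 - 4)/(-4)*l/7 = -(1/2)*(-1/4)*0*l/7 = -0*l = -1/7*0 = 0)
B(H) = 2*H**2 (B(H) = (H**2 + H*H) + 0 = (H**2 + H**2) + 0 = 2*H**2 + 0 = 2*H**2)
(-7*(-2))*B(-5) = (-7*(-2))*(2*(-5)**2) = 14*(2*25) = 14*50 = 700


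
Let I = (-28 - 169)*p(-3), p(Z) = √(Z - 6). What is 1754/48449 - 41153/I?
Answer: 1754/48449 - 41153*I/591 ≈ 0.036203 - 69.633*I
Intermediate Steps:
p(Z) = √(-6 + Z)
I = -591*I (I = (-28 - 169)*√(-6 - 3) = -591*I ≈ -591.0*I)
1754/48449 - 41153/I = 1754/48449 - 41153*I/591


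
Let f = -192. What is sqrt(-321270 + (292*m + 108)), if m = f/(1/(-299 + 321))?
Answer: 3*I*sqrt(172730) ≈ 1246.8*I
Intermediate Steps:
m = -4224 (m = -192/(1/(-299 + 321)) = -192/(1/22) = -192/1/22 = -192*22 = -4224)
sqrt(-321270 + (292*m + 108)) = sqrt(-321270 + (292*(-4224) + 108)) = sqrt(-321270 + (-1233408 + 108)) = sqrt(-321270 - 1233300) = sqrt(-1554570) = 3*I*sqrt(172730)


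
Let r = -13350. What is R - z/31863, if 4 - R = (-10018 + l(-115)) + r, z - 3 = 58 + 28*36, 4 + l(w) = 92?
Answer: 741897023/31863 ≈ 23284.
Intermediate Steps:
l(w) = 88 (l(w) = -4 + 92 = 88)
z = 1069 (z = 3 + (58 + 28*36) = 3 + (58 + 1008) = 3 + 1066 = 1069)
R = 23284 (R = 4 - ((-10018 + 88) - 13350) = 4 - (-9930 - 13350) = 4 - 1*(-23280) = 4 + 23280 = 23284)
R - z/31863 = 23284 - 1069/31863 = 741897023/31863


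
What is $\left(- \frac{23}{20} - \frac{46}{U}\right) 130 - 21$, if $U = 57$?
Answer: $- \frac{31397}{114} \approx -275.41$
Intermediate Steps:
$\left(- \frac{23}{20} - \frac{46}{U}\right) 130 - 21 = \left(- \frac{23}{20} - \frac{46}{57}\right) 130 - 21 = \left(- \frac{2231}{1140}\right) 130 - 21 = - \frac{29003}{114} - 21 = - \frac{31397}{114}$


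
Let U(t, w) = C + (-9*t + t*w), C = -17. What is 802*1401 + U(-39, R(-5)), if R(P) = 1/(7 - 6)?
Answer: 1123897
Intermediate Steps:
R(P) = 1 (R(P) = 1/1 = 1)
U(t, w) = -17 - 9*t + t*w (U(t, w) = -17 + (-9*t + t*w) = -17 - 9*t + t*w)
802*1401 + U(-39, R(-5)) = 802*1401 + (-17 - 9*(-39) - 39*1) = 1123602 + (-17 + 351 - 39) = 1123602 + 295 = 1123897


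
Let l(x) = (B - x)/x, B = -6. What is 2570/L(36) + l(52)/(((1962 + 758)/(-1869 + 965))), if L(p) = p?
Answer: 5709193/79560 ≈ 71.760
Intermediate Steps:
l(x) = (-6 - x)/x
2570/L(36) + l(52)/(((1962 + 758)/(-1869 + 965))) = 2570/36 + ((-6 - 1*52)/52)/(((1962 + 758)/(-1869 + 965))) = 2570*(1/36) + ((-6 - 52)/52)/((2720/(-904))) = 1285/18 + ((1/52)*(-58))/((2720*(-1/904))) = 1285/18 - 29/(26*(-340/113)) = 1285/18 - 29/26*(-113/340) = 1285/18 + 3277/8840 = 5709193/79560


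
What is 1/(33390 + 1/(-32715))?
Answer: 32715/1092353849 ≈ 2.9949e-5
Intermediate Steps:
1/(33390 + 1/(-32715)) = 1/(33390 - 1/32715) = 1/(1092353849/32715) = 32715/1092353849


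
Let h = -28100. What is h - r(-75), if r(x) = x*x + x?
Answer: -33650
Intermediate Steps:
r(x) = x + x**2 (r(x) = x**2 + x = x + x**2)
h - r(-75) = -28100 - (-75)*(1 - 75) = -28100 - (-75)*(-74) = -28100 - 1*5550 = -28100 - 5550 = -33650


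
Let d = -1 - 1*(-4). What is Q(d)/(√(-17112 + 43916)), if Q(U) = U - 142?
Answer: -139*√6701/13402 ≈ -0.84901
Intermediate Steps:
d = 3 (d = -1 + 4 = 3)
Q(U) = -142 + U
Q(d)/(√(-17112 + 43916)) = (-142 + 3)/(√(-17112 + 43916)) = -139*√6701/13402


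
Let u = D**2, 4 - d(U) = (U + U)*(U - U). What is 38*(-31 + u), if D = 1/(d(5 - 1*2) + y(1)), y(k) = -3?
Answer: -1140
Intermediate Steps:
d(U) = 4 (d(U) = 4 - (U + U)*(U - U) = 4 - 2*U*0 = 4 - 1*0 = 4 + 0 = 4)
D = 1 (D = 1/(4 - 3) = 1/1 = 1)
u = 1 (u = 1**2 = 1)
38*(-31 + u) = 38*(-31 + 1) = 38*(-30) = -1140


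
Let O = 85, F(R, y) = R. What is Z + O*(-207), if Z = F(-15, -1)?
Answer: -17610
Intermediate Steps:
Z = -15
Z + O*(-207) = -15 + 85*(-207) = -15 - 17595 = -17610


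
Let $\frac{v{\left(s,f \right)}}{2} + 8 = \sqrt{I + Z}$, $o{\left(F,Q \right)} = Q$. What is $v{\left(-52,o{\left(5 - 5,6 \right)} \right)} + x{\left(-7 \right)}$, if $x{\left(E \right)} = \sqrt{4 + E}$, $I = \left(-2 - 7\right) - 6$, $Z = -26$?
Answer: $-16 + i \sqrt{3} + 2 i \sqrt{41} \approx -16.0 + 14.538 i$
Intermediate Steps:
$I = -15$ ($I = -9 - 6 = -15$)
$v{\left(s,f \right)} = -16 + 2 i \sqrt{41}$ ($v{\left(s,f \right)} = -16 + 2 \sqrt{-15 - 26} = -16 + 2 \sqrt{-41} = -16 + 2 i \sqrt{41}$)
$v{\left(-52,o{\left(5 - 5,6 \right)} \right)} + x{\left(-7 \right)} = \left(-16 + 2 i \sqrt{41}\right) + \sqrt{4 - 7} = \left(-16 + 2 i \sqrt{41}\right) + \sqrt{-3} = \left(-16 + 2 i \sqrt{41}\right) + i \sqrt{3} = -16 + i \sqrt{3} + 2 i \sqrt{41}$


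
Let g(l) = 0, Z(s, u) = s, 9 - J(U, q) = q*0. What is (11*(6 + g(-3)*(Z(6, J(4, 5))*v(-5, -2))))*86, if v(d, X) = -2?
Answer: 5676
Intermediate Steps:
J(U, q) = 9 (J(U, q) = 9 - q*0 = 9 - 1*0 = 9 + 0 = 9)
(11*(6 + g(-3)*(Z(6, J(4, 5))*v(-5, -2))))*86 = (11*(6 + 0*(6*(-2))))*86 = (11*(6 + 0*(-12)))*86 = (11*(6 + 0))*86 = (11*6)*86 = 66*86 = 5676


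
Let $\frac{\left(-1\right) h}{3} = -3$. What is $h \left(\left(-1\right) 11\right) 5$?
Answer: $-495$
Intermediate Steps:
$h = 9$ ($h = \left(-3\right) \left(-3\right) = 9$)
$h \left(\left(-1\right) 11\right) 5 = 9 \left(\left(-1\right) 11\right) 5 = 9 \left(-11\right) 5 = \left(-99\right) 5 = -495$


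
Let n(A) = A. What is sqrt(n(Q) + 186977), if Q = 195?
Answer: 2*sqrt(46793) ≈ 432.63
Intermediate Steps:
sqrt(n(Q) + 186977) = sqrt(195 + 186977) = sqrt(187172) = 2*sqrt(46793)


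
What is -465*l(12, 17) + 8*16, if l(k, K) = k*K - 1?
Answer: -94267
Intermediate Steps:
l(k, K) = -1 + K*k (l(k, K) = K*k - 1 = -1 + K*k)
-465*l(12, 17) + 8*16 = -465*(-1 + 17*12) + 8*16 = -465*(-1 + 204) + 128 = -465*203 + 128 = -94395 + 128 = -94267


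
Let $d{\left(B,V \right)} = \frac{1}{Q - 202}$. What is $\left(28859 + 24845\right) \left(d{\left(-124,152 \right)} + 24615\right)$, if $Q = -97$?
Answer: $\frac{395255210336}{299} \approx 1.3219 \cdot 10^{9}$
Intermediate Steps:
$d{\left(B,V \right)} = - \frac{1}{299}$ ($d{\left(B,V \right)} = \frac{1}{-97 - 202} = \frac{1}{-299} = - \frac{1}{299}$)
$\left(28859 + 24845\right) \left(d{\left(-124,152 \right)} + 24615\right) = \left(28859 + 24845\right) \left(- \frac{1}{299} + 24615\right) = 53704 \cdot \frac{7359884}{299} = \frac{395255210336}{299}$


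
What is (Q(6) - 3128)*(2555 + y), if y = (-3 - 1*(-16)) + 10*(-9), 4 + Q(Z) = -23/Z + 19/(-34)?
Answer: -132123656/17 ≈ -7.7720e+6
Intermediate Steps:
Q(Z) = -155/34 - 23/Z (Q(Z) = -4 + (-23/Z + 19/(-34)) = -4 + (-23/Z + 19*(-1/34)) = -4 + (-23/Z - 19/34) = -4 + (-19/34 - 23/Z) = -155/34 - 23/Z)
y = -77 (y = (-3 + 16) - 90 = 13 - 90 = -77)
(Q(6) - 3128)*(2555 + y) = ((-155/34 - 23/6) - 3128)*(2555 - 77) = ((-155/34 - 23*1/6) - 3128)*2478 = ((-155/34 - 23/6) - 3128)*2478 = (-428/51 - 3128)*2478 = -159956/51*2478 = -132123656/17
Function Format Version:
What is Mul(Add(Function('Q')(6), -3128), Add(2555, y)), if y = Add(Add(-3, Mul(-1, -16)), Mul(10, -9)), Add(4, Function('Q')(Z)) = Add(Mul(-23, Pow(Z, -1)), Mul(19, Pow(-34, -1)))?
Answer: Rational(-132123656, 17) ≈ -7.7720e+6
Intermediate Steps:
Function('Q')(Z) = Add(Rational(-155, 34), Mul(-23, Pow(Z, -1))) (Function('Q')(Z) = Add(-4, Add(Mul(-23, Pow(Z, -1)), Mul(19, Pow(-34, -1)))) = Add(-4, Add(Mul(-23, Pow(Z, -1)), Mul(19, Rational(-1, 34)))) = Add(-4, Add(Mul(-23, Pow(Z, -1)), Rational(-19, 34))) = Add(-4, Add(Rational(-19, 34), Mul(-23, Pow(Z, -1)))) = Add(Rational(-155, 34), Mul(-23, Pow(Z, -1))))
y = -77 (y = Add(Add(-3, 16), -90) = Add(13, -90) = -77)
Mul(Add(Function('Q')(6), -3128), Add(2555, y)) = Mul(Add(Add(Rational(-155, 34), Mul(-23, Pow(6, -1))), -3128), Add(2555, -77)) = Mul(Add(Add(Rational(-155, 34), Mul(-23, Rational(1, 6))), -3128), 2478) = Mul(Add(Add(Rational(-155, 34), Rational(-23, 6)), -3128), 2478) = Mul(Add(Rational(-428, 51), -3128), 2478) = Mul(Rational(-159956, 51), 2478) = Rational(-132123656, 17)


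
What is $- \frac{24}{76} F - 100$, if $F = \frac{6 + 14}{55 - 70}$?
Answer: $- \frac{1892}{19} \approx -99.579$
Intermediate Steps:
$F = - \frac{4}{3}$ ($F = \frac{20}{-15} = 20 \left(- \frac{1}{15}\right) = - \frac{4}{3} \approx -1.3333$)
$- \frac{24}{76} F - 100 = - \frac{24}{76} \left(- \frac{4}{3}\right) - 100 = \left(-24\right) \frac{1}{76} \left(- \frac{4}{3}\right) - 100 = \left(- \frac{6}{19}\right) \left(- \frac{4}{3}\right) - 100 = \frac{8}{19} - 100 = - \frac{1892}{19}$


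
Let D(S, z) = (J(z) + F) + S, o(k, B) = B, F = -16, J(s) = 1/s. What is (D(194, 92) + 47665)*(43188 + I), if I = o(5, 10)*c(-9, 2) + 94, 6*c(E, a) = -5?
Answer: 571414531297/276 ≈ 2.0703e+9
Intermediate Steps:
c(E, a) = -5/6 (c(E, a) = (1/6)*(-5) = -5/6)
D(S, z) = -16 + S + 1/z (D(S, z) = (1/z - 16) + S = (-16 + 1/z) + S = -16 + S + 1/z)
I = 257/3 (I = 10*(-5/6) + 94 = -25/3 + 94 = 257/3 ≈ 85.667)
(D(194, 92) + 47665)*(43188 + I) = ((-16 + 194 + 1/92) + 47665)*(43188 + 257/3) = ((-16 + 194 + 1/92) + 47665)*(129821/3) = (16377/92 + 47665)*(129821/3) = (4401557/92)*(129821/3) = 571414531297/276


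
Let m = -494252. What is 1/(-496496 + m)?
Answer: -1/990748 ≈ -1.0093e-6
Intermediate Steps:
1/(-496496 + m) = 1/(-496496 - 494252) = 1/(-990748) = -1/990748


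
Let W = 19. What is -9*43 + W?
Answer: -368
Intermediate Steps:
-9*43 + W = -9*43 + 19 = -387 + 19 = -368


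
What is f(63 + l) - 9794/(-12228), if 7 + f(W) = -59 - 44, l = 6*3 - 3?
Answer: -667643/6114 ≈ -109.20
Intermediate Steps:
l = 15 (l = 18 - 3 = 15)
f(W) = -110 (f(W) = -7 + (-59 - 44) = -7 - 103 = -110)
f(63 + l) - 9794/(-12228) = -110 - 9794/(-12228) = -110 - 9794*(-1)/12228 = -110 - 1*(-4897/6114) = -110 + 4897/6114 = -667643/6114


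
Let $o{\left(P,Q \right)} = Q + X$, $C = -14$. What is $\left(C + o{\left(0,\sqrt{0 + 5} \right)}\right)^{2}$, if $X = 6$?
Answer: $\left(8 - \sqrt{5}\right)^{2} \approx 33.223$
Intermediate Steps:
$o{\left(P,Q \right)} = 6 + Q$ ($o{\left(P,Q \right)} = Q + 6 = 6 + Q$)
$\left(C + o{\left(0,\sqrt{0 + 5} \right)}\right)^{2} = \left(-14 + \left(6 + \sqrt{0 + 5}\right)\right)^{2} = \left(-14 + \left(6 + \sqrt{5}\right)\right)^{2} = \left(-8 + \sqrt{5}\right)^{2}$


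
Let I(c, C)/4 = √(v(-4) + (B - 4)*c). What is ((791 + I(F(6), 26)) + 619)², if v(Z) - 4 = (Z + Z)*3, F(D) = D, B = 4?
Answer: 1987780 + 22560*I*√5 ≈ 1.9878e+6 + 50446.0*I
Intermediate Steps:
v(Z) = 4 + 6*Z (v(Z) = 4 + (Z + Z)*3 = 4 + (2*Z)*3 = 4 + 6*Z)
I(c, C) = 8*I*√5 (I(c, C) = 4*√((4 + 6*(-4)) + (4 - 4)*c) = 4*√((4 - 24) + 0*c) = 4*√(-20 + 0) = 4*√(-20) = 4*(2*I*√5) = 8*I*√5)
((791 + I(F(6), 26)) + 619)² = ((791 + 8*I*√5) + 619)² = (1410 + 8*I*√5)²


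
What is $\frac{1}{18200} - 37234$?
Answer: $- \frac{677658799}{18200} \approx -37234.0$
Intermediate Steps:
$\frac{1}{18200} - 37234 = - \frac{677658799}{18200}$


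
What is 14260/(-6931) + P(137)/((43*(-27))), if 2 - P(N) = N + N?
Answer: -14670628/8046891 ≈ -1.8231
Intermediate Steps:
P(N) = 2 - 2*N (P(N) = 2 - (N + N) = 2 - 2*N)
14260/(-6931) + P(137)/((43*(-27))) = 14260/(-6931) + (2 - 2*137)/((43*(-27))) = 14260*(-1/6931) + (2 - 274)/(-1161) = -14260/6931 - 272*(-1/1161) = -14260/6931 + 272/1161 = -14670628/8046891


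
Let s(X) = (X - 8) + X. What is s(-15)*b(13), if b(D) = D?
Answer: -494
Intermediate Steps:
s(X) = -8 + 2*X (s(X) = (-8 + X) + X = -8 + 2*X)
s(-15)*b(13) = (-8 + 2*(-15))*13 = (-8 - 30)*13 = -38*13 = -494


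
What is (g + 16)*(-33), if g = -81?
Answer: 2145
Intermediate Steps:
(g + 16)*(-33) = (-81 + 16)*(-33) = -65*(-33) = 2145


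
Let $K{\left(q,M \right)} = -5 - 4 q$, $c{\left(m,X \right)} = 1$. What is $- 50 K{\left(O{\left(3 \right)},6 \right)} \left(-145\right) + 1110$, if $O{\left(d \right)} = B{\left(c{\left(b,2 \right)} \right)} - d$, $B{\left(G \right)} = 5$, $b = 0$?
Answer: $-93140$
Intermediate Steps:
$O{\left(d \right)} = 5 - d$
$- 50 K{\left(O{\left(3 \right)},6 \right)} \left(-145\right) + 1110 = - 50 \left(-5 - 4 \left(5 - 3\right)\right) \left(-145\right) + 1110 = - 50 \left(-5 - 8\right) \left(-145\right) + 1110 = \left(-50\right) \left(-13\right) \left(-145\right) + 1110 = 650 \left(-145\right) + 1110 = -94250 + 1110 = -93140$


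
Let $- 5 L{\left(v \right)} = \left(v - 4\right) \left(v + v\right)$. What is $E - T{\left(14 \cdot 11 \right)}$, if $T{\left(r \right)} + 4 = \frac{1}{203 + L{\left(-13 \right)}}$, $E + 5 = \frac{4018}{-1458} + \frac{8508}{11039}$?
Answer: $- \frac{4601700335}{1537059321} \approx -2.9938$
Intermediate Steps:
$L{\left(v \right)} = - \frac{2 v \left(-4 + v\right)}{5}$ ($L{\left(v \right)} = - \frac{\left(v - 4\right) \left(v + v\right)}{5} = - \frac{\left(-4 + v\right) 2 v}{5} = - \frac{2 v \left(-4 + v\right)}{5}$)
$E = - \frac{56212174}{8047431}$ ($E = -5 + \left(\frac{4018}{-1458} + \frac{8508}{11039}\right) = -5 + \left(4018 \left(- \frac{1}{1458}\right) + 8508 \cdot \frac{1}{11039}\right) = -5 + \left(- \frac{2009}{729} + \frac{8508}{11039}\right) = -5 - \frac{15975019}{8047431} = - \frac{56212174}{8047431} \approx -6.9851$)
$T{\left(r \right)} = - \frac{2287}{573}$ ($T{\left(r \right)} = -4 + \frac{1}{203 + \frac{2}{5} \left(-13\right) \left(4 - -13\right)} = -4 + \frac{1}{203 + \frac{2}{5} \left(-13\right) \left(4 + 13\right)} = -4 + \frac{1}{203 + \frac{2}{5} \left(-13\right) 17} = -4 + \frac{1}{203 - \frac{442}{5}} = -4 + \frac{1}{\frac{573}{5}} = -4 + \frac{5}{573} = - \frac{2287}{573}$)
$E - T{\left(14 \cdot 11 \right)} = - \frac{56212174}{8047431} - - \frac{2287}{573} = - \frac{56212174}{8047431} + \frac{2287}{573} = - \frac{4601700335}{1537059321}$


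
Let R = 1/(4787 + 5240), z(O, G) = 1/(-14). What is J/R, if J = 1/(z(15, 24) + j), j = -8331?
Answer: -140378/116635 ≈ -1.2036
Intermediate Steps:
z(O, G) = -1/14
J = -14/116635 (J = 1/(-1/14 - 8331) = 1/(-116635/14) = -14/116635 ≈ -0.00012003)
R = 1/10027 ≈ 9.9731e-5
J/R = -14/(116635*1/10027) = -14/116635*10027 = -140378/116635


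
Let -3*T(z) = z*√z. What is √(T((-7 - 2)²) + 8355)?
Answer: 52*√3 ≈ 90.067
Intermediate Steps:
T(z) = -z^(3/2)/3 (T(z) = -z*√z/3 = -z^(3/2)/3)
√(T((-7 - 2)²) + 8355) = √(-((-7 - 2)²)^(3/2)/3 + 8355) = √(-((-9)²)^(3/2)/3 + 8355) = √(-81^(3/2)/3 + 8355) = √(-⅓*729 + 8355) = √(-243 + 8355) = √8112 = 52*√3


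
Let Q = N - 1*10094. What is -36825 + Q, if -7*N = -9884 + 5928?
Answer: -324477/7 ≈ -46354.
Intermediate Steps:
N = 3956/7 (N = -(-9884 + 5928)/7 = -1/7*(-3956) = 3956/7 ≈ 565.14)
Q = -66702/7 (Q = 3956/7 - 1*10094 = 3956/7 - 10094 = -66702/7 ≈ -9528.9)
-36825 + Q = -36825 - 66702/7 = -324477/7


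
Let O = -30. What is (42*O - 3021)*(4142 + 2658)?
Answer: -29110800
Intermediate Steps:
(42*O - 3021)*(4142 + 2658) = (42*(-30) - 3021)*(4142 + 2658) = (-1260 - 3021)*6800 = -4281*6800 = -29110800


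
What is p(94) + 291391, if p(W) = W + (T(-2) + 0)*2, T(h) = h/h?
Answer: 291487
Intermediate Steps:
T(h) = 1
p(W) = 2 + W (p(W) = W + (1 + 0)*2 = W + 1*2 = W + 2 = 2 + W)
p(94) + 291391 = (2 + 94) + 291391 = 96 + 291391 = 291487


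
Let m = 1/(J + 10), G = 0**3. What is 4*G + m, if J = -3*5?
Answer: -1/5 ≈ -0.20000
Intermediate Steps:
J = -15
G = 0
m = -1/5 (m = 1/(-15 + 10) = 1/(-5) = -1/5 ≈ -0.20000)
4*G + m = 4*0 - 1/5 = 0 - 1/5 = -1/5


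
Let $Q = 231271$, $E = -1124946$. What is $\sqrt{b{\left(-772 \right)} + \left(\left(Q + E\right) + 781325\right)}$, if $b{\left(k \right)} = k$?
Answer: $i \sqrt{113122} \approx 336.34 i$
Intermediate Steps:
$\sqrt{b{\left(-772 \right)} + \left(\left(Q + E\right) + 781325\right)} = \sqrt{-772 + \left(\left(231271 - 1124946\right) + 781325\right)} = \sqrt{-772 + \left(-893675 + 781325\right)} = \sqrt{-772 - 112350} = \sqrt{-113122} = i \sqrt{113122}$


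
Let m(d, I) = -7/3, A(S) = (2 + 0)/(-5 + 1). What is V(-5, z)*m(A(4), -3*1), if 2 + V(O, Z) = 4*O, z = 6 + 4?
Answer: 154/3 ≈ 51.333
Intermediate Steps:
A(S) = -½ (A(S) = 2/(-4) = 2*(-¼) = -½)
z = 10
m(d, I) = -7/3 (m(d, I) = -7*⅓ = -7/3)
V(O, Z) = -2 + 4*O
V(-5, z)*m(A(4), -3*1) = (-2 + 4*(-5))*(-7/3) = (-2 - 20)*(-7/3) = -22*(-7/3) = 154/3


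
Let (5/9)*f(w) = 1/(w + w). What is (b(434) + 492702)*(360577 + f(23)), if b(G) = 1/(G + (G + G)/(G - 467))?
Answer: 17733724656547509/99820 ≈ 1.7766e+11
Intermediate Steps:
f(w) = 9/(10*w) (f(w) = 9/(5*(w + w)) = 9/(5*((2*w))) = 9*(1/(2*w))/5 = 9/(10*w))
b(G) = 1/(G + 2*G/(-467 + G)) (b(G) = 1/(G + (2*G)/(-467 + G)) = 1/(G + 2*G/(-467 + G)))
(b(434) + 492702)*(360577 + f(23)) = ((-467 + 434)/(434*(-465 + 434)) + 492702)*(360577 + (9/10)/23) = ((1/434)*(-33)/(-31) + 492702)*(360577 + (9/10)*(1/23)) = ((1/434)*(-1/31)*(-33) + 492702)*(360577 + 9/230) = (33/13454 + 492702)*(82932719/230) = (6628812741/13454)*(82932719/230) = 17733724656547509/99820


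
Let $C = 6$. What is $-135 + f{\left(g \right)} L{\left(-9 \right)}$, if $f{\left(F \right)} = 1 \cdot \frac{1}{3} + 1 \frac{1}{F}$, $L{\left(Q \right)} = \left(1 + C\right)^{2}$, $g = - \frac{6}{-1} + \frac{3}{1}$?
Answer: $- \frac{1019}{9} \approx -113.22$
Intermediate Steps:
$g = 9$ ($g = \left(-6\right) \left(-1\right) + 3 \cdot 1 = 6 + 3 = 9$)
$L{\left(Q \right)} = 49$ ($L{\left(Q \right)} = \left(1 + 6\right)^{2} = 7^{2} = 49$)
$f{\left(F \right)} = \frac{1}{3} + \frac{1}{F}$ ($f{\left(F \right)} = 1 \cdot \frac{1}{3} + \frac{1}{F} = \frac{1}{3} + \frac{1}{F}$)
$-135 + f{\left(g \right)} L{\left(-9 \right)} = -135 + \frac{3 + 9}{3 \cdot 9} \cdot 49 = -135 + \frac{1}{3} \cdot \frac{1}{9} \cdot 12 \cdot 49 = -135 + \frac{4}{9} \cdot 49 = -135 + \frac{196}{9} = - \frac{1019}{9}$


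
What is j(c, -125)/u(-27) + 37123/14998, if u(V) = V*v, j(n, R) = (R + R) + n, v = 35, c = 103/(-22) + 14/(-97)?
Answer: 20754813223/7561354185 ≈ 2.7449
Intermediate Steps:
c = -10299/2134 (c = 103*(-1/22) + 14*(-1/97) = -103/22 - 14/97 = -10299/2134 ≈ -4.8261)
j(n, R) = n + 2*R (j(n, R) = 2*R + n = n + 2*R)
u(V) = 35*V (u(V) = V*35 = 35*V)
j(c, -125)/u(-27) + 37123/14998 = (-10299/2134 + 2*(-125))/((35*(-27))) + 37123/14998 = (-10299/2134 - 250)/(-945) + 37123*(1/14998) = -543799/2134*(-1/945) + 37123/14998 = 543799/2016630 + 37123/14998 = 20754813223/7561354185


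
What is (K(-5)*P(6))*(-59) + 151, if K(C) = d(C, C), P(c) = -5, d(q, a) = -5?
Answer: -1324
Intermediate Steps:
K(C) = -5
(K(-5)*P(6))*(-59) + 151 = -5*(-5)*(-59) + 151 = 25*(-59) + 151 = -1475 + 151 = -1324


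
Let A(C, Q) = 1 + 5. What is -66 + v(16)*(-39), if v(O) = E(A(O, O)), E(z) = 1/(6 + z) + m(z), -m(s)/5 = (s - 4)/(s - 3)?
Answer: 243/4 ≈ 60.750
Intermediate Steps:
A(C, Q) = 6
m(s) = -5*(-4 + s)/(-3 + s) (m(s) = -5*(s - 4)/(s - 3) = -5*(-4 + s)/(-3 + s))
E(z) = 1/(6 + z) + 5*(4 - z)/(-3 + z)
v(O) = -13/4 (v(O) = (117 - 29*6 - 5*6*(-4 + 6))/((-3 + 6)*(6 + 6)) = (117 - 174 - 5*6*2)/(3*12) = (⅓)*(1/12)*(117 - 174 - 60) = (⅓)*(1/12)*(-117) = -13/4)
-66 + v(16)*(-39) = -66 - 13/4*(-39) = -66 + 507/4 = 243/4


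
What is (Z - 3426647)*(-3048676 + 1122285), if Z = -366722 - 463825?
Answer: 8201020206854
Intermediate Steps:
Z = -830547
(Z - 3426647)*(-3048676 + 1122285) = (-830547 - 3426647)*(-3048676 + 1122285) = -4257194*(-1926391) = 8201020206854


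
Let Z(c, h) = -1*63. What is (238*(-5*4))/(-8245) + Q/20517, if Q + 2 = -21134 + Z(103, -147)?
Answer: -907351/1990149 ≈ -0.45592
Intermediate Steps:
Z(c, h) = -63
Q = -21199 (Q = -2 + (-21134 - 63) = -2 - 21197 = -21199)
(238*(-5*4))/(-8245) + Q/20517 = (238*(-5*4))/(-8245) - 21199/20517 = (238*(-20))*(-1/8245) - 21199*1/20517 = -4760*(-1/8245) - 21199/20517 = 56/97 - 21199/20517 = -907351/1990149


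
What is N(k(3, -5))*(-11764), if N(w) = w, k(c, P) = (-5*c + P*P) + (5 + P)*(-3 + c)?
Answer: -117640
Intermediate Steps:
k(c, P) = P**2 - 5*c + (-3 + c)*(5 + P) (k(c, P) = (-5*c + P**2) + (-3 + c)*(5 + P) = (P**2 - 5*c) + (-3 + c)*(5 + P) = P**2 - 5*c + (-3 + c)*(5 + P))
N(k(3, -5))*(-11764) = (-15 + (-5)**2 - 3*(-5) - 5*3)*(-11764) = (-15 + 25 + 15 - 15)*(-11764) = 10*(-11764) = -117640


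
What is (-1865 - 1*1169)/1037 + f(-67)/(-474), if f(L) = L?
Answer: -1368637/491538 ≈ -2.7844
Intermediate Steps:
(-1865 - 1*1169)/1037 + f(-67)/(-474) = (-1865 - 1*1169)/1037 - 67/(-474) = (-1865 - 1169)*(1/1037) - 67*(-1/474) = -3034*1/1037 + 67/474 = -3034/1037 + 67/474 = -1368637/491538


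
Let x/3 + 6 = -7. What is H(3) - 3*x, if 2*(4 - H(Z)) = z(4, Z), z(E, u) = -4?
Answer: 123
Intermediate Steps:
x = -39 (x = -18 + 3*(-7) = -18 - 21 = -39)
H(Z) = 6 (H(Z) = 4 - 1/2*(-4) = 4 + 2 = 6)
H(3) - 3*x = 6 - 3*(-39) = 6 + 117 = 123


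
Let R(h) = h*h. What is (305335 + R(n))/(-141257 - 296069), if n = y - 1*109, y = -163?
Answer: -379319/437326 ≈ -0.86736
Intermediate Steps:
n = -272 (n = -163 - 1*109 = -163 - 109 = -272)
R(h) = h**2
(305335 + R(n))/(-141257 - 296069) = (305335 + (-272)**2)/(-141257 - 296069) = (305335 + 73984)/(-437326) = 379319*(-1/437326) = -379319/437326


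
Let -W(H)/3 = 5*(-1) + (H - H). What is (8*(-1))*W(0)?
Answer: -120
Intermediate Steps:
W(H) = 15 (W(H) = -3*(5*(-1) + (H - H)) = -3*(-5 + 0) = -3*(-5) = 15)
(8*(-1))*W(0) = (8*(-1))*15 = -8*15 = -120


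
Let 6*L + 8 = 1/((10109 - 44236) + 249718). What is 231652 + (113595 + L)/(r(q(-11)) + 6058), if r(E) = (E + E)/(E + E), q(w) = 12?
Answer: 605247181715557/2612531738 ≈ 2.3167e+5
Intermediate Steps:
L = -574909/431182 (L = -4/3 + 1/(6*((10109 - 44236) + 249718)) = -4/3 + 1/(6*(-34127 + 249718)) = -4/3 + (⅙)/215591 = -4/3 + (⅙)*(1/215591) = -4/3 + 1/1293546 = -574909/431182 ≈ -1.3333)
r(E) = 1 (r(E) = (2*E)/((2*E)) = (2*E)*(1/(2*E)) = 1)
231652 + (113595 + L)/(r(q(-11)) + 6058) = 231652 + (113595 - 574909/431182)/(1 + 6058) = 231652 + (48979544381/431182)/6059 = 231652 + (48979544381/431182)*(1/6059) = 231652 + 48979544381/2612531738 = 605247181715557/2612531738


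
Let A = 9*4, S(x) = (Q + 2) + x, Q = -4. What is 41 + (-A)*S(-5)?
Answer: 293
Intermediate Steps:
S(x) = -2 + x (S(x) = (-4 + 2) + x = -2 + x)
A = 36
41 + (-A)*S(-5) = 41 + (-1*36)*(-2 - 5) = 41 - 36*(-7) = 41 + 252 = 293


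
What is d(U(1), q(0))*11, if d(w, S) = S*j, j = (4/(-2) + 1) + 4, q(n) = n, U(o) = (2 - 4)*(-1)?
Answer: 0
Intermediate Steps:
U(o) = 2 (U(o) = -2*(-1) = 2)
j = 3 (j = (4*(-½) + 1) + 4 = (-2 + 1) + 4 = -1 + 4 = 3)
d(w, S) = 3*S (d(w, S) = S*3 = 3*S)
d(U(1), q(0))*11 = (3*0)*11 = 0*11 = 0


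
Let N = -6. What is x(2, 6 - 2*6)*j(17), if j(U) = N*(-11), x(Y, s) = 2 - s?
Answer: 528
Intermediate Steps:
j(U) = 66 (j(U) = -6*(-11) = 66)
x(2, 6 - 2*6)*j(17) = (2 - (6 - 2*6))*66 = (2 - (6 - 12))*66 = (2 - 1*(-6))*66 = (2 + 6)*66 = 8*66 = 528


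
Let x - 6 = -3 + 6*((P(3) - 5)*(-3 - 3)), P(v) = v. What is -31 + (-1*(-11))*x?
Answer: 794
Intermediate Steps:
x = 75 (x = 6 + (-3 + 6*((3 - 5)*(-3 - 3))) = 6 + (-3 + 6*(-2*(-6))) = 6 + (-3 + 6*12) = 6 + (-3 + 72) = 6 + 69 = 75)
-31 + (-1*(-11))*x = -31 - 1*(-11)*75 = -31 + 11*75 = -31 + 825 = 794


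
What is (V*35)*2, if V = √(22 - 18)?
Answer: 140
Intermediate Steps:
V = 2 (V = √4 = 2)
(V*35)*2 = (2*35)*2 = 70*2 = 140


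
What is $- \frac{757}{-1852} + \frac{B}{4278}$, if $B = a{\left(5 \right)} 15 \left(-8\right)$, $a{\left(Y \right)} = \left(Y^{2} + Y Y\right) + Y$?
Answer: $- \frac{1497459}{1320476} \approx -1.134$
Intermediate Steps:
$a{\left(Y \right)} = Y + 2 Y^{2}$ ($a{\left(Y \right)} = \left(Y^{2} + Y^{2}\right) + Y = 2 Y^{2} + Y = Y + 2 Y^{2}$)
$B = -6600$ ($B = 5 \left(1 + 2 \cdot 5\right) 15 \left(-8\right) = 5 \left(1 + 10\right) 15 \left(-8\right) = 5 \cdot 11 \cdot 15 \left(-8\right) = 55 \cdot 15 \left(-8\right) = 825 \left(-8\right) = -6600$)
$- \frac{757}{-1852} + \frac{B}{4278} = - \frac{757}{-1852} - \frac{6600}{4278} = \left(-757\right) \left(- \frac{1}{1852}\right) - \frac{1100}{713} = \frac{757}{1852} - \frac{1100}{713} = - \frac{1497459}{1320476}$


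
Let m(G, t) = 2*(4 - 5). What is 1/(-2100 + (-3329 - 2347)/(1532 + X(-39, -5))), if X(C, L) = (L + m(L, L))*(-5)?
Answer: -1567/3296376 ≈ -0.00047537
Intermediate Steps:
m(G, t) = -2 (m(G, t) = 2*(-1) = -2)
X(C, L) = 10 - 5*L (X(C, L) = (L - 2)*(-5) = (-2 + L)*(-5) = 10 - 5*L)
1/(-2100 + (-3329 - 2347)/(1532 + X(-39, -5))) = 1/(-2100 + (-3329 - 2347)/(1532 + (10 - 5*(-5)))) = 1/(-2100 - 5676/(1532 + (10 + 25))) = 1/(-2100 - 5676/(1532 + 35)) = 1/(-2100 - 5676/1567) = 1/(-3296376/1567) = -1567/3296376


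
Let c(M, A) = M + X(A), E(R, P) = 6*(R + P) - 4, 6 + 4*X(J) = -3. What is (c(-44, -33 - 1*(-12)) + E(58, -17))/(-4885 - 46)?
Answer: -783/19724 ≈ -0.039698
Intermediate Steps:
X(J) = -9/4 (X(J) = -3/2 + (1/4)*(-3) = -3/2 - 3/4 = -9/4)
E(R, P) = -4 + 6*P + 6*R (E(R, P) = 6*(P + R) - 4 = (6*P + 6*R) - 4 = -4 + 6*P + 6*R)
c(M, A) = -9/4 + M (c(M, A) = M - 9/4 = -9/4 + M)
(c(-44, -33 - 1*(-12)) + E(58, -17))/(-4885 - 46) = ((-9/4 - 44) + (-4 + 6*(-17) + 6*58))/(-4885 - 46) = (-185/4 + (-4 - 102 + 348))/(-4931) = (-185/4 + 242)*(-1/4931) = (783/4)*(-1/4931) = -783/19724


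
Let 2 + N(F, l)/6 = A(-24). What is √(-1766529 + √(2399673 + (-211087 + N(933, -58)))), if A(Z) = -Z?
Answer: √(-1766529 + √2188718) ≈ 1328.6*I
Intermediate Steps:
N(F, l) = 132 (N(F, l) = -12 + 6*(-1*(-24)) = -12 + 6*24 = -12 + 144 = 132)
√(-1766529 + √(2399673 + (-211087 + N(933, -58)))) = √(-1766529 + √(2399673 + (-211087 + 132))) = √(-1766529 + √(2399673 - 210955)) = √(-1766529 + √2188718)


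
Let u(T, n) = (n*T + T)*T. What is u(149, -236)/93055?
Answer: -1043447/18611 ≈ -56.066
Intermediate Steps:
u(T, n) = T*(T + T*n) (u(T, n) = (T*n + T)*T = (T + T*n)*T = T*(T + T*n))
u(149, -236)/93055 = (149²*(1 - 236))/93055 = (22201*(-235))*(1/93055) = -5217235*1/93055 = -1043447/18611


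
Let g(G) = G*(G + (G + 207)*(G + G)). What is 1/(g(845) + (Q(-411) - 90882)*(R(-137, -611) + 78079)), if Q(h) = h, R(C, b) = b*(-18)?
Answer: -1/6629083936 ≈ -1.5085e-10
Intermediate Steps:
R(C, b) = -18*b
g(G) = G*(G + 2*G*(207 + G)) (g(G) = G*(G + (207 + G)*(2*G)) = G*(G + 2*G*(207 + G)))
1/(g(845) + (Q(-411) - 90882)*(R(-137, -611) + 78079)) = 1/(845**2*(415 + 2*845) + (-411 - 90882)*(-18*(-611) + 78079)) = 1/(714025*(415 + 1690) - 91293*(10998 + 78079)) = 1/(714025*2105 - 91293*89077) = 1/(1503022625 - 8132106561) = 1/(-6629083936) = -1/6629083936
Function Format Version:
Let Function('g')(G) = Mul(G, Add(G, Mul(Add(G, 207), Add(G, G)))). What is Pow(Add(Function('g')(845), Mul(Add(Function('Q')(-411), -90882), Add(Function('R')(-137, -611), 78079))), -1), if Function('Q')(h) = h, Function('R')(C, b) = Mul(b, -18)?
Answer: Rational(-1, 6629083936) ≈ -1.5085e-10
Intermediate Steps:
Function('R')(C, b) = Mul(-18, b)
Function('g')(G) = Mul(G, Add(G, Mul(2, G, Add(207, G)))) (Function('g')(G) = Mul(G, Add(G, Mul(Add(207, G), Mul(2, G)))) = Mul(G, Add(G, Mul(2, G, Add(207, G)))))
Pow(Add(Function('g')(845), Mul(Add(Function('Q')(-411), -90882), Add(Function('R')(-137, -611), 78079))), -1) = Pow(Add(Mul(Pow(845, 2), Add(415, Mul(2, 845))), Mul(Add(-411, -90882), Add(Mul(-18, -611), 78079))), -1) = Pow(Add(Mul(714025, Add(415, 1690)), Mul(-91293, Add(10998, 78079))), -1) = Pow(Add(Mul(714025, 2105), Mul(-91293, 89077)), -1) = Pow(Add(1503022625, -8132106561), -1) = Pow(-6629083936, -1) = Rational(-1, 6629083936)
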